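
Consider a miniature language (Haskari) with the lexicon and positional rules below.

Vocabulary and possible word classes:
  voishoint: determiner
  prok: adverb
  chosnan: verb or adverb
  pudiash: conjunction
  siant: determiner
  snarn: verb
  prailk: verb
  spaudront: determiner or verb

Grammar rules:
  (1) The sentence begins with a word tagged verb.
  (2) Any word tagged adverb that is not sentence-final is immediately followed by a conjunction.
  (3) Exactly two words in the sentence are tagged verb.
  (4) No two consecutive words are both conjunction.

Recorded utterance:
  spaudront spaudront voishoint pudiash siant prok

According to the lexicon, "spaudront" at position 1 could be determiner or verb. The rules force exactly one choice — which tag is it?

Candidates per position — 1:spaudront {determiner,verb}; 2:spaudront {determiner,verb}; 3:voishoint {determiner}; 4:pudiash {conjunction}; 5:siant {determiner}; 6:prok {adverb}.
Position 1: determiner is ruled out by rule 1; that leaves verb.
Position 2: determiner is ruled out by rule 3; that leaves verb.
The only consistent sequence is: verb verb determiner conjunction determiner adverb.
Checking: rule 1 ok; rule 2 ok; rule 3 ok; rule 4 ok.

verb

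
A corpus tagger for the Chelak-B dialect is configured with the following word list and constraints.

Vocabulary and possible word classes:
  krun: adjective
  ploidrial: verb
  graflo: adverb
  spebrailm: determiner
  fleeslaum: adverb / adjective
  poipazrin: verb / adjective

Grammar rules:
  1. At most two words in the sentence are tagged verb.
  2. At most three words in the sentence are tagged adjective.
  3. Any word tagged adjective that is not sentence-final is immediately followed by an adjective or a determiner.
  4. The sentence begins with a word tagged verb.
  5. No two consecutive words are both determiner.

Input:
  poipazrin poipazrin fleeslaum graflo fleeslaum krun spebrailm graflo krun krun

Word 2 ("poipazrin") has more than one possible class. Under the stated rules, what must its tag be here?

Candidates per position — 1:poipazrin {verb,adjective}; 2:poipazrin {verb,adjective}; 3:fleeslaum {adverb,adjective}; 4:graflo {adverb}; 5:fleeslaum {adverb,adjective}; 6:krun {adjective}; 7:spebrailm {determiner}; 8:graflo {adverb}; 9:krun {adjective}; 10:krun {adjective}.
Position 1: tagging it adjective would leave rule 2 unsatisfiable, so it must be verb.
Position 2: tagging it adjective would leave rule 2 unsatisfiable, so it must be verb.
Position 3: tagging it adjective would leave rule 2 unsatisfiable, so it must be adverb.
Position 5: tagging it adjective would leave rule 2 unsatisfiable, so it must be adverb.
The only consistent sequence is: verb verb adverb adverb adverb adjective determiner adverb adjective adjective.
Verifying each rule — rule 1 ok; rule 2 ok; rule 3 ok; rule 4 ok; rule 5 ok.

verb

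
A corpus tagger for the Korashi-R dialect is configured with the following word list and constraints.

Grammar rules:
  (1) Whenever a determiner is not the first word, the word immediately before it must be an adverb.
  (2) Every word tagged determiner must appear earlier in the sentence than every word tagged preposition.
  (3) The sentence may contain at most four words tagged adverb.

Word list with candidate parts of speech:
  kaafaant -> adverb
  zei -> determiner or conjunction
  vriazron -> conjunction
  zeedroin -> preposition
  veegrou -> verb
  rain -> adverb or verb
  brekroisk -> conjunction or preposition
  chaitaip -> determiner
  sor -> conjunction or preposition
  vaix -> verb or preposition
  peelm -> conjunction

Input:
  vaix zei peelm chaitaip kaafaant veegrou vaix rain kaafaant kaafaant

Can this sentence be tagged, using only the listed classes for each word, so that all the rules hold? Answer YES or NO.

NO

Candidates per position — 1:vaix {verb,preposition}; 2:zei {determiner,conjunction}; 3:peelm {conjunction}; 4:chaitaip {determiner}; 5:kaafaant {adverb}; 6:veegrou {verb}; 7:vaix {verb,preposition}; 8:rain {adverb,verb}; 9:kaafaant {adverb}; 10:kaafaant {adverb}.
Rule 1 cannot be satisfied by any choice of tags from the lexicon.
So there is no consistent tagging.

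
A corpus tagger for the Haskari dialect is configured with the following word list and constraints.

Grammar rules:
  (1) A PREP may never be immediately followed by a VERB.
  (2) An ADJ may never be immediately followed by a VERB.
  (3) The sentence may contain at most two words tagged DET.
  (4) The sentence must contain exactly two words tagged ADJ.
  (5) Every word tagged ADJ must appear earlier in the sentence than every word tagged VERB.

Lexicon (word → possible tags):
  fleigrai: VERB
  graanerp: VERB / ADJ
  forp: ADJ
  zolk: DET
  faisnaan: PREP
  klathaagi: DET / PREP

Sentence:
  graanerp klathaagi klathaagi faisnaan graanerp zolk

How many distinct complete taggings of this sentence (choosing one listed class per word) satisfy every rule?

3

Candidates per position — 1:graanerp {VERB,ADJ}; 2:klathaagi {DET,PREP}; 3:klathaagi {DET,PREP}; 4:faisnaan {PREP}; 5:graanerp {VERB,ADJ}; 6:zolk {DET}.
There are 16 candidate sequences in total.
The sequences that satisfy every rule: ADJ DET PREP PREP ADJ DET; ADJ PREP DET PREP ADJ DET; ADJ PREP PREP PREP ADJ DET.
Count = 3.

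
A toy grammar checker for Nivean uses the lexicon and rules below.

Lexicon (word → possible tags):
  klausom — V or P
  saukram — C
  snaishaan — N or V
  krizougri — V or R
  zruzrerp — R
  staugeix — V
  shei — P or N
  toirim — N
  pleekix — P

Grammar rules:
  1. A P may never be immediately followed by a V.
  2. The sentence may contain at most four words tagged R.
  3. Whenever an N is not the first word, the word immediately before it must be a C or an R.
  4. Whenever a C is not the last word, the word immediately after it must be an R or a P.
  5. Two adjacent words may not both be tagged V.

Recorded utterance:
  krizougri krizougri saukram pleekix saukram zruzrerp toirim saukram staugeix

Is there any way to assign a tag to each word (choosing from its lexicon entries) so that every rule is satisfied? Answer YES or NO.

NO

Candidates per position — 1:krizougri {V,R}; 2:krizougri {V,R}; 3:saukram {C}; 4:pleekix {P}; 5:saukram {C}; 6:zruzrerp {R}; 7:toirim {N}; 8:saukram {C}; 9:staugeix {V}.
Rule 4 cannot be satisfied by any choice of tags from the lexicon.
So there is no consistent tagging.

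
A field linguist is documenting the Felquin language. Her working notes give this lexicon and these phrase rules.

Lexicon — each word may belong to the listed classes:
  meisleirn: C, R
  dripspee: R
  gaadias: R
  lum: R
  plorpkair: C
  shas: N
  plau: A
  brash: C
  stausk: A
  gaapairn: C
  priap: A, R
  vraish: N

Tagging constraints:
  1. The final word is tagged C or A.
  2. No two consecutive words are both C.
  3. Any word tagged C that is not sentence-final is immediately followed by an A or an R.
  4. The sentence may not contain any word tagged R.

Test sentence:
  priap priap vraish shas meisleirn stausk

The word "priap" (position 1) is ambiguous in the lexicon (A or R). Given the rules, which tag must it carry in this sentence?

A

Candidates per position — 1:priap {A,R}; 2:priap {A,R}; 3:vraish {N}; 4:shas {N}; 5:meisleirn {C,R}; 6:stausk {A}.
Word 1 cannot be R — rule 4 would then fail for every completion. It is A.
Word 2 cannot be R — rule 4 would then fail for every completion. It is A.
Word 5 cannot be R — rule 4 would then fail for every completion. It is C.
The unique satisfying tagging is: A A N N C A.
Checking: rule 1 satisfied; rule 2 satisfied; rule 3 satisfied; rule 4 satisfied.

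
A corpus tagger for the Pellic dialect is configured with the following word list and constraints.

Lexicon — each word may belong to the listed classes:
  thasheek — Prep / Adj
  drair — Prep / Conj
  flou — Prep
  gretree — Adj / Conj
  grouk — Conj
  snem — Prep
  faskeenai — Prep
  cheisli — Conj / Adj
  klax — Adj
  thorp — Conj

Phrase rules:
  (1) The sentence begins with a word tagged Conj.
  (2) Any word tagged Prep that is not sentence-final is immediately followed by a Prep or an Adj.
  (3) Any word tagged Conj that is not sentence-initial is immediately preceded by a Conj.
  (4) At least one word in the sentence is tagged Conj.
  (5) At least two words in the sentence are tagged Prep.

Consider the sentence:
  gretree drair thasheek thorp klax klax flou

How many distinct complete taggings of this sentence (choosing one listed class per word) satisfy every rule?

Candidates per position — 1:gretree {Adj,Conj}; 2:drair {Prep,Conj}; 3:thasheek {Prep,Adj}; 4:thorp {Conj}; 5:klax {Adj}; 6:klax {Adj}; 7:flou {Prep}.
There are 8 candidate sequences in total.
Rule 3 cannot be satisfied by any choice of tags from the lexicon.
So there is no consistent tagging.
Count = 0.

0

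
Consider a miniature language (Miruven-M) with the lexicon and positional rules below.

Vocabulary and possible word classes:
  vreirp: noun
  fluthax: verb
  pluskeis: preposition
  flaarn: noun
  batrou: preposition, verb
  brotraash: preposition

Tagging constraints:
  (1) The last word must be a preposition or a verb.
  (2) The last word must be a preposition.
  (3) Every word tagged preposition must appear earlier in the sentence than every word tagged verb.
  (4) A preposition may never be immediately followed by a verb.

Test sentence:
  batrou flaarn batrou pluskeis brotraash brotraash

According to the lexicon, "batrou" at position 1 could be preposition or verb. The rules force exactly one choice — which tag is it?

preposition

Candidates per position — 1:batrou {preposition,verb}; 2:flaarn {noun}; 3:batrou {preposition,verb}; 4:pluskeis {preposition}; 5:brotraash {preposition}; 6:brotraash {preposition}.
At position 1, choosing verb makes rule 3 impossible to satisfy; hence preposition.
At position 3, choosing verb makes rule 3 impossible to satisfy; hence preposition.
The only consistent sequence is: preposition noun preposition preposition preposition preposition.
Rule-by-rule: rule 1 ok; rule 2 ok; rule 3 ok; rule 4 ok.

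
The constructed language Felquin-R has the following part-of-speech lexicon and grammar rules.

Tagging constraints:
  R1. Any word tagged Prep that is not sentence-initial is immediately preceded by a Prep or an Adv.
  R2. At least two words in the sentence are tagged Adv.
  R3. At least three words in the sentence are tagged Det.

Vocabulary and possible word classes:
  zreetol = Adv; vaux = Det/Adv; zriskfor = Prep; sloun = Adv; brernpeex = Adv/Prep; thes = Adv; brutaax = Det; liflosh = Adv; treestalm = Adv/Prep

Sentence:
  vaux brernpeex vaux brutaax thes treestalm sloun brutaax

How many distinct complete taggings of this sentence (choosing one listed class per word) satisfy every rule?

8

Candidates per position — 1:vaux {Det,Adv}; 2:brernpeex {Adv,Prep}; 3:vaux {Det,Adv}; 4:brutaax {Det}; 5:thes {Adv}; 6:treestalm {Adv,Prep}; 7:sloun {Adv}; 8:brutaax {Det}.
There are 16 candidate sequences in total.
Checking each against the rules leaves 8 sequences.
Count = 8.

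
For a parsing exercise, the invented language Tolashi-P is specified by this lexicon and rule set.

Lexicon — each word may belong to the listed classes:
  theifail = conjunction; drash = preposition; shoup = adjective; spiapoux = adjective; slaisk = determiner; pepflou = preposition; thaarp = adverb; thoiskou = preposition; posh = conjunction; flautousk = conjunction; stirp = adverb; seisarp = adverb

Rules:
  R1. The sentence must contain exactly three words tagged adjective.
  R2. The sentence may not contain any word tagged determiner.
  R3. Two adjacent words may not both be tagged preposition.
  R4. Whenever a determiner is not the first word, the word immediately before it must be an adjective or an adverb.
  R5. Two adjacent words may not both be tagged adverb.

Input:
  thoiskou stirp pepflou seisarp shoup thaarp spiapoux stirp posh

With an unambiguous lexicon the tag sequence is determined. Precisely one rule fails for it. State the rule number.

1

Fixed tagging: preposition adverb preposition adverb adjective adverb adjective adverb conjunction.
Applying the rules: R1 violated, R2 holds, R3 holds, R4 holds, R5 holds.
Only rule 1 fails.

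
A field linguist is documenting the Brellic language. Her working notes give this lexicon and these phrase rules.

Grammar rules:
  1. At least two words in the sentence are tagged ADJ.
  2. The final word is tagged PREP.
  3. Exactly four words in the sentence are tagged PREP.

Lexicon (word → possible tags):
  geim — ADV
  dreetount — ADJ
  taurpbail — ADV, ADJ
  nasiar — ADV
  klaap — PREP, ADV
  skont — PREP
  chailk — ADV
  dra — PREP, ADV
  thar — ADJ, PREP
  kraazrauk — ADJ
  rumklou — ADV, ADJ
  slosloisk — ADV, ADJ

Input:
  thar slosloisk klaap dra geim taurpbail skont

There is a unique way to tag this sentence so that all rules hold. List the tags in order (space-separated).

PREP ADJ PREP PREP ADV ADJ PREP

Candidates per position — 1:thar {ADJ,PREP}; 2:slosloisk {ADV,ADJ}; 3:klaap {PREP,ADV}; 4:dra {PREP,ADV}; 5:geim {ADV}; 6:taurpbail {ADV,ADJ}; 7:skont {PREP}.
Position 1: tagging it ADJ would leave rule 3 unsatisfiable, so it must be PREP.
Position 2: tagging it ADV would leave rule 1 unsatisfiable, so it must be ADJ.
Position 3: tagging it ADV would leave rule 3 unsatisfiable, so it must be PREP.
Position 4: tagging it ADV would leave rule 3 unsatisfiable, so it must be PREP.
Position 6: tagging it ADV would leave rule 1 unsatisfiable, so it must be ADJ.
So the tagging must be: PREP ADJ PREP PREP ADV ADJ PREP.
Checking: rule 1 ✓; rule 2 ✓; rule 3 ✓.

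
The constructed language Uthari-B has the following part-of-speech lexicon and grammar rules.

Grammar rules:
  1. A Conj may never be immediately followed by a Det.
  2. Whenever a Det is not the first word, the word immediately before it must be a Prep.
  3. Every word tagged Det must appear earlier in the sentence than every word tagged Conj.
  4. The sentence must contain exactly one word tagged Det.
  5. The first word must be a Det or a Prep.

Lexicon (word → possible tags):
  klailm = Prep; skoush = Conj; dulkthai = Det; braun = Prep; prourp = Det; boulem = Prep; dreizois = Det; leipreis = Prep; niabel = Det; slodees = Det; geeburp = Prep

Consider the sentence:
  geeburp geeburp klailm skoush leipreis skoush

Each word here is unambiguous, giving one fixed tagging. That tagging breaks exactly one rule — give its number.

4

Fixed tagging: Prep Prep Prep Conj Prep Conj.
Applying the rules: R1 pass, R2 pass, R3 pass, R4 fail, R5 pass.
Only rule 4 fails.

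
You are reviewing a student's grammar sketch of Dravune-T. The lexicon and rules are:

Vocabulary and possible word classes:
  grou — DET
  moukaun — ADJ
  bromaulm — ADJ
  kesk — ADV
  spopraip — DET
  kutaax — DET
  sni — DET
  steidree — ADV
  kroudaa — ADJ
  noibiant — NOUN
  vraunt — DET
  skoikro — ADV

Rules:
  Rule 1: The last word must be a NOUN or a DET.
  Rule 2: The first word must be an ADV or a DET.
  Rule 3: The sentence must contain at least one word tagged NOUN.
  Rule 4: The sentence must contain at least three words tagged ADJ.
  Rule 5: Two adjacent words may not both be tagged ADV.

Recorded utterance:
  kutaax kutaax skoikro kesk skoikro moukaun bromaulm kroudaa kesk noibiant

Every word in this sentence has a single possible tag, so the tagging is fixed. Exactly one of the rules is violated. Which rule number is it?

Fixed tagging: DET DET ADV ADV ADV ADJ ADJ ADJ ADV NOUN.
Applying the rules: R1 ok, R2 ok, R3 ok, R4 ok, R5 fails.
Only rule 5 fails.

5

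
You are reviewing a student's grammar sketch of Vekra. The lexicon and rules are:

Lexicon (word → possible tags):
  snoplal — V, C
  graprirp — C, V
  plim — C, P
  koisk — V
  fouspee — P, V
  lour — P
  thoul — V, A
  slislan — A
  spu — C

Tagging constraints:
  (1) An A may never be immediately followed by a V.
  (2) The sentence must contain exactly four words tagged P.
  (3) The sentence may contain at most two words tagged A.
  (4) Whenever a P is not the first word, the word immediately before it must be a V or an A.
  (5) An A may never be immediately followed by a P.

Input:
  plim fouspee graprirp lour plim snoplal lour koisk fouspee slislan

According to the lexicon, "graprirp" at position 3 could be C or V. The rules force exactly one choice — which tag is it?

V

Candidates per position — 1:plim {C,P}; 2:fouspee {P,V}; 3:graprirp {C,V}; 4:lour {P}; 5:plim {C,P}; 6:snoplal {V,C}; 7:lour {P}; 8:koisk {V}; 9:fouspee {P,V}; 10:slislan {A}.
Word 2 cannot be P — rule 4 would then fail for every completion. It is V.
Word 3 cannot be C — rule 4 would then fail for every completion. It is V.
Word 5 cannot be P — rule 4 would then fail for every completion. It is C.
Word 6 cannot be C — rule 4 would then fail for every completion. It is V.
Word 9 cannot be V — rule 2 would then fail for every completion. It is P.
Word 1 cannot be C — rule 2 would then fail for every completion. It is P.
The only consistent sequence is: P V V P C V P V P A.
Check: rule 1 ok; rule 2 ok; rule 3 ok; rule 4 ok; rule 5 ok.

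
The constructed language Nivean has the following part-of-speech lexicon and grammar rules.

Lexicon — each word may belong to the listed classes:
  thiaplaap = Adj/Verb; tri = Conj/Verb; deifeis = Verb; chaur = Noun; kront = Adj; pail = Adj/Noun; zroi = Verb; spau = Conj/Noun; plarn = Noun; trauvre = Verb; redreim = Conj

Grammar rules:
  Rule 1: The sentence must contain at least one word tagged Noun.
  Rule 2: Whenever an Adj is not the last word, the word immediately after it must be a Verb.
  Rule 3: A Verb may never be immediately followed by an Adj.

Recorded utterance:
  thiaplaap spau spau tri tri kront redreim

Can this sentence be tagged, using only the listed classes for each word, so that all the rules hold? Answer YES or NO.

NO

Candidates per position — 1:thiaplaap {Adj,Verb}; 2:spau {Conj,Noun}; 3:spau {Conj,Noun}; 4:tri {Conj,Verb}; 5:tri {Conj,Verb}; 6:kront {Adj}; 7:redreim {Conj}.
Rule 2 cannot be satisfied by any choice of tags from the lexicon.
So there is no consistent tagging.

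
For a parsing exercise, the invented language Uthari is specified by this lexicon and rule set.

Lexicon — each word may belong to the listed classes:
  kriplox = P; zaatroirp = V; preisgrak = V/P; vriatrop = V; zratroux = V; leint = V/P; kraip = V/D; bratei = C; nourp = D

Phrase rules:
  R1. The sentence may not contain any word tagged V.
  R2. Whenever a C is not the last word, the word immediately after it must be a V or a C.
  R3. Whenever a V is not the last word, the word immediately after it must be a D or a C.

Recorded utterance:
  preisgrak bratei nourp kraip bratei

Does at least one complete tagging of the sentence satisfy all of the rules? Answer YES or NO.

Candidates per position — 1:preisgrak {V,P}; 2:bratei {C}; 3:nourp {D}; 4:kraip {V,D}; 5:bratei {C}.
Rule 2 cannot be satisfied by any choice of tags from the lexicon.
So there is no consistent tagging.

NO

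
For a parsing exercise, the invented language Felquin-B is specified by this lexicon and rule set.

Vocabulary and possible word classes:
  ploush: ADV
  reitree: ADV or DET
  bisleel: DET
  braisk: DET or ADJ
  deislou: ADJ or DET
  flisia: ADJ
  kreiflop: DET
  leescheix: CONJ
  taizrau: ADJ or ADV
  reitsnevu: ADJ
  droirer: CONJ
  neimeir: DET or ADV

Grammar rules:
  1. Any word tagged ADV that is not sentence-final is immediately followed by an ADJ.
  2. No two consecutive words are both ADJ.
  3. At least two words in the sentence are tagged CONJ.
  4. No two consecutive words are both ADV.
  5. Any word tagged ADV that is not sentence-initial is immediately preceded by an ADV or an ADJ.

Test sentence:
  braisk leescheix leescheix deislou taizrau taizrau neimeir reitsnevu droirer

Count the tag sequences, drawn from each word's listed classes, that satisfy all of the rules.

Candidates per position — 1:braisk {DET,ADJ}; 2:leescheix {CONJ}; 3:leescheix {CONJ}; 4:deislou {ADJ,DET}; 5:taizrau {ADJ,ADV}; 6:taizrau {ADJ,ADV}; 7:neimeir {DET,ADV}; 8:reitsnevu {ADJ}; 9:droirer {CONJ}.
There are 32 candidate sequences in total.
The sequences that satisfy every rule: DET CONJ CONJ ADJ ADV ADJ DET ADJ CONJ; DET CONJ CONJ ADJ ADV ADJ ADV ADJ CONJ; ADJ CONJ CONJ ADJ ADV ADJ DET ADJ CONJ; ADJ CONJ CONJ ADJ ADV ADJ ADV ADJ CONJ.
Count = 4.

4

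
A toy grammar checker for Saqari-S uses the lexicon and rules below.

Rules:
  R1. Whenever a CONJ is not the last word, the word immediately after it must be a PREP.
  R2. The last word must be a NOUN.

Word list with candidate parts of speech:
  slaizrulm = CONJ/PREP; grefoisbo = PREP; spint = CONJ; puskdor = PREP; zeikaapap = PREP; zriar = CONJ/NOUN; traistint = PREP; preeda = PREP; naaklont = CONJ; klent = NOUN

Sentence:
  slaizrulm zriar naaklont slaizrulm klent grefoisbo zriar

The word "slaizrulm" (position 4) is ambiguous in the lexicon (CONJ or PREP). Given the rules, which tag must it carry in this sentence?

PREP

Candidates per position — 1:slaizrulm {CONJ,PREP}; 2:zriar {CONJ,NOUN}; 3:naaklont {CONJ}; 4:slaizrulm {CONJ,PREP}; 5:klent {NOUN}; 6:grefoisbo {PREP}; 7:zriar {CONJ,NOUN}.
If word 1 were CONJ, no tagging could satisfy rule 1; so word 1 is PREP.
If word 2 were CONJ, no tagging could satisfy rule 1; so word 2 is NOUN.
If word 4 were CONJ, no tagging could satisfy rule 1; so word 4 is PREP.
If word 7 were CONJ, no tagging could satisfy rule 2; so word 7 is NOUN.
The unique satisfying tagging is: PREP NOUN CONJ PREP NOUN PREP NOUN.
Check: rule 1 ✓; rule 2 ✓.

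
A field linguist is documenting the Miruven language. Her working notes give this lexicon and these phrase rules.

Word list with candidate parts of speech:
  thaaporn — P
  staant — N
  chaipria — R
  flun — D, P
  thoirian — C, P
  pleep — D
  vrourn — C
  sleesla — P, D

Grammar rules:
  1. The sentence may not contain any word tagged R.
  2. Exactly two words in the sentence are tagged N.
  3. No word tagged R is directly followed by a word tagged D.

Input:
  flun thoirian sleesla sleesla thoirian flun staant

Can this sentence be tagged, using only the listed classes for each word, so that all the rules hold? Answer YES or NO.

NO

Candidates per position — 1:flun {D,P}; 2:thoirian {C,P}; 3:sleesla {P,D}; 4:sleesla {P,D}; 5:thoirian {C,P}; 6:flun {D,P}; 7:staant {N}.
Rule 2 cannot be satisfied by any choice of tags from the lexicon.
So there is no consistent tagging.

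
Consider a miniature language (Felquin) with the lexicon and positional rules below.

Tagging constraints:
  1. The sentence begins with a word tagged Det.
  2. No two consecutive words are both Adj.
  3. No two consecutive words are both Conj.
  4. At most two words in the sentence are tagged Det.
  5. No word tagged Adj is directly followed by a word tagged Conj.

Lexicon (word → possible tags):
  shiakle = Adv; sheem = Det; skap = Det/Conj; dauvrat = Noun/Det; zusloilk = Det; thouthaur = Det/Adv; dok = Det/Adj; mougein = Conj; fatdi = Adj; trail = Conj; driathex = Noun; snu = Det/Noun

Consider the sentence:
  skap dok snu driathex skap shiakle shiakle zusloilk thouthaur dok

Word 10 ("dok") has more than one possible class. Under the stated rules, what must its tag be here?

Adj

Candidates per position — 1:skap {Det,Conj}; 2:dok {Det,Adj}; 3:snu {Det,Noun}; 4:driathex {Noun}; 5:skap {Det,Conj}; 6:shiakle {Adv}; 7:shiakle {Adv}; 8:zusloilk {Det}; 9:thouthaur {Det,Adv}; 10:dok {Det,Adj}.
At position 1, choosing Conj makes rule 1 impossible to satisfy; hence Det.
At position 2, choosing Det makes rule 4 impossible to satisfy; hence Adj.
At position 3, choosing Det makes rule 4 impossible to satisfy; hence Noun.
At position 5, choosing Det makes rule 4 impossible to satisfy; hence Conj.
At position 9, choosing Det makes rule 4 impossible to satisfy; hence Adv.
At position 10, choosing Det makes rule 4 impossible to satisfy; hence Adj.
That leaves exactly one tagging: Det Adj Noun Noun Conj Adv Adv Det Adv Adj.
Verifying each rule — rule 1 satisfied; rule 2 satisfied; rule 3 satisfied; rule 4 satisfied; rule 5 satisfied.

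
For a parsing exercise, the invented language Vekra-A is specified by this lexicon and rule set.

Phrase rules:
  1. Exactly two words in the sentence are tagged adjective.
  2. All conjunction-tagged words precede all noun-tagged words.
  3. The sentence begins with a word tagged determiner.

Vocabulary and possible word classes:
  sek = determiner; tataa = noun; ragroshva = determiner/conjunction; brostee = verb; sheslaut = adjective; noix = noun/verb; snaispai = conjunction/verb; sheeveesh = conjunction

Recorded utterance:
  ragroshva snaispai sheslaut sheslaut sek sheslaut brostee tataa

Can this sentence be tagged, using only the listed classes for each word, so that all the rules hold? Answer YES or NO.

NO

Candidates per position — 1:ragroshva {determiner,conjunction}; 2:snaispai {conjunction,verb}; 3:sheslaut {adjective}; 4:sheslaut {adjective}; 5:sek {determiner}; 6:sheslaut {adjective}; 7:brostee {verb}; 8:tataa {noun}.
Rule 1 cannot be satisfied by any choice of tags from the lexicon.
So there is no consistent tagging.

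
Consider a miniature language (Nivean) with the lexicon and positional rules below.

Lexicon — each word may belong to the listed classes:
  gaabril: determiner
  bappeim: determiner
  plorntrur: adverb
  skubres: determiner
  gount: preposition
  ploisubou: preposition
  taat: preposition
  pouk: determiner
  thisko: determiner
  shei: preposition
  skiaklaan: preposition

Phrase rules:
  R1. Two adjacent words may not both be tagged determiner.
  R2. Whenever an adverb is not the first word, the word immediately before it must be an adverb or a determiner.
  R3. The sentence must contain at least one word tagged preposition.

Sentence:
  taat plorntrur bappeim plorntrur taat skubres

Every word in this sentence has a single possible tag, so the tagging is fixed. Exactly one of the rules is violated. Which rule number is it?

Fixed tagging: preposition adverb determiner adverb preposition determiner.
Applying the rules: R1 ✓, R2 ✗, R3 ✓.
Only rule 2 fails.

2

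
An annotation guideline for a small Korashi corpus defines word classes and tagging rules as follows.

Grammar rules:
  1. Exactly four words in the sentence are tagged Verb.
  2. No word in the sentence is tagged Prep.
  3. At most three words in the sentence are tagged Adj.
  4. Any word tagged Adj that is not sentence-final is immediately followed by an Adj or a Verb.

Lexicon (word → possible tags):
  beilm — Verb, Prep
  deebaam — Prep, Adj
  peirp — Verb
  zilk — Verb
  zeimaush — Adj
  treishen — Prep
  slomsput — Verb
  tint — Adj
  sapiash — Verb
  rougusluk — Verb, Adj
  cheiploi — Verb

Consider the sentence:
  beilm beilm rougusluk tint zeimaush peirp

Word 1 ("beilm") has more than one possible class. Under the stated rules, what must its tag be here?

Candidates per position — 1:beilm {Verb,Prep}; 2:beilm {Verb,Prep}; 3:rougusluk {Verb,Adj}; 4:tint {Adj}; 5:zeimaush {Adj}; 6:peirp {Verb}.
Word 1 cannot be Prep — rule 1 would then fail for every completion. It is Verb.
Word 2 cannot be Prep — rule 1 would then fail for every completion. It is Verb.
Word 3 cannot be Adj — rule 1 would then fail for every completion. It is Verb.
The only consistent sequence is: Verb Verb Verb Adj Adj Verb.
Checking: rule 1 ok; rule 2 ok; rule 3 ok; rule 4 ok.

Verb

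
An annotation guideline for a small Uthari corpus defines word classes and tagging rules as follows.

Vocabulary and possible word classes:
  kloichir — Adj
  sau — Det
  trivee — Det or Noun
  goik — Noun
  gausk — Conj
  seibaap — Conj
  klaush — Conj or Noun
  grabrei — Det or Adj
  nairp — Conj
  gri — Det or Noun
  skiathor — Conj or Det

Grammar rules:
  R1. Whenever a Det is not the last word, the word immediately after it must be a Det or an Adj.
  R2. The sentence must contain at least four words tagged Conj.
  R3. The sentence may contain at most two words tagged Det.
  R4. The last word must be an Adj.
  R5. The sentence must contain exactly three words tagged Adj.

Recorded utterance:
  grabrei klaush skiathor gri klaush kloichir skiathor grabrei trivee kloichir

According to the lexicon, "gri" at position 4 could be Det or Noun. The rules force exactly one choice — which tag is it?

Candidates per position — 1:grabrei {Det,Adj}; 2:klaush {Conj,Noun}; 3:skiathor {Conj,Det}; 4:gri {Det,Noun}; 5:klaush {Conj,Noun}; 6:kloichir {Adj}; 7:skiathor {Conj,Det}; 8:grabrei {Det,Adj}; 9:trivee {Det,Noun}; 10:kloichir {Adj}.
At position 1, choosing Det makes rule 1 impossible to satisfy; hence Adj.
At position 2, choosing Noun makes rule 2 impossible to satisfy; hence Conj.
At position 3, choosing Det makes rule 1 impossible to satisfy; hence Conj.
At position 4, choosing Det makes rule 1 impossible to satisfy; hence Noun.
At position 5, choosing Noun makes rule 2 impossible to satisfy; hence Conj.
At position 7, choosing Det makes rule 2 impossible to satisfy; hence Conj.
At position 8, choosing Adj makes rule 5 impossible to satisfy; hence Det.
At position 9, choosing Noun makes rule 1 impossible to satisfy; hence Det.
The unique satisfying tagging is: Adj Conj Conj Noun Conj Adj Conj Det Det Adj.
Checking: rule 1 ✓; rule 2 ✓; rule 3 ✓; rule 4 ✓; rule 5 ✓.

Noun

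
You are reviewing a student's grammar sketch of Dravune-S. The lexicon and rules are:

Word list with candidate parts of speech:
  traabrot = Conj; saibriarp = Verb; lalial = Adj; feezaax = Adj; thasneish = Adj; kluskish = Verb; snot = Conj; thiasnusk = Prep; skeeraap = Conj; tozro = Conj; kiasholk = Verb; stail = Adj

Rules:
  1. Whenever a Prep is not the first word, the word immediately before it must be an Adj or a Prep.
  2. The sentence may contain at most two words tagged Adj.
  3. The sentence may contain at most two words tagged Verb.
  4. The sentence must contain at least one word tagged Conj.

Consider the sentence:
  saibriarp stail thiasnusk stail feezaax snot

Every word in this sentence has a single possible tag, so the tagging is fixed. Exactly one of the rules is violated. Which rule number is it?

2

Fixed tagging: Verb Adj Prep Adj Adj Conj.
Checking each rule: R1 ✓, R2 ✗, R3 ✓, R4 ✓.
Only rule 2 fails.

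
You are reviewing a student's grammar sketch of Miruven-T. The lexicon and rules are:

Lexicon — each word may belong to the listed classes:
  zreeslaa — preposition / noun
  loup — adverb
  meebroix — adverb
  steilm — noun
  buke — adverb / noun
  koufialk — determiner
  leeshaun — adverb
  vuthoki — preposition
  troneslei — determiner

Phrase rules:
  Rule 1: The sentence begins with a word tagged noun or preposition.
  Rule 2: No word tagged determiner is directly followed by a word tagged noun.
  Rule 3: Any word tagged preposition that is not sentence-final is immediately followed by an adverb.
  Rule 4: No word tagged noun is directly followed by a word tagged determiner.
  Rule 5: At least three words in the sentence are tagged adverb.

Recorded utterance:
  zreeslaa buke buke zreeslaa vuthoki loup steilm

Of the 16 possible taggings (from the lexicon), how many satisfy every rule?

2

Candidates per position — 1:zreeslaa {preposition,noun}; 2:buke {adverb,noun}; 3:buke {adverb,noun}; 4:zreeslaa {preposition,noun}; 5:vuthoki {preposition}; 6:loup {adverb}; 7:steilm {noun}.
There are 16 candidate sequences in total.
The sequences that satisfy every rule: preposition adverb adverb noun preposition adverb noun; noun adverb adverb noun preposition adverb noun.
Count = 2.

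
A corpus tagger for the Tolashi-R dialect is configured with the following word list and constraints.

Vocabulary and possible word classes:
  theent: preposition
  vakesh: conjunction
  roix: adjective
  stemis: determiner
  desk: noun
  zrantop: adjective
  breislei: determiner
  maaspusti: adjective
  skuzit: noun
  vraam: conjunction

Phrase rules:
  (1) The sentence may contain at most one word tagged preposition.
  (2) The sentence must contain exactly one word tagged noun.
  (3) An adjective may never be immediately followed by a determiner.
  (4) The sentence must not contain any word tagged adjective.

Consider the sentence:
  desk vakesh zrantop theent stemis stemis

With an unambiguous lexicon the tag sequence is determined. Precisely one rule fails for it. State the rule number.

4

Fixed tagging: noun conjunction adjective preposition determiner determiner.
Rule check: R1 holds, R2 holds, R3 holds, R4 violated.
Only rule 4 fails.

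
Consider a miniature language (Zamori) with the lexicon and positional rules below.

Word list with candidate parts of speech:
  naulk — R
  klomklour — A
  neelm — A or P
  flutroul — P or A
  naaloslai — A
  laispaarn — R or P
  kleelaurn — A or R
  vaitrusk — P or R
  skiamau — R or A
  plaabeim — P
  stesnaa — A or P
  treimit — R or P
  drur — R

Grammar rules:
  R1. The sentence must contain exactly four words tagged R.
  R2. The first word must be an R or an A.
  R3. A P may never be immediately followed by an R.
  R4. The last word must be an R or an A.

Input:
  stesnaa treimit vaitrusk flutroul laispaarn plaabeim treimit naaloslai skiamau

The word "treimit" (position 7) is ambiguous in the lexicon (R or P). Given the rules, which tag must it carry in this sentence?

P

Candidates per position — 1:stesnaa {A,P}; 2:treimit {R,P}; 3:vaitrusk {P,R}; 4:flutroul {P,A}; 5:laispaarn {R,P}; 6:plaabeim {P}; 7:treimit {R,P}; 8:naaloslai {A}; 9:skiamau {R,A}.
If word 1 were P, no tagging could satisfy rule 2; so word 1 is A.
If word 7 were R, no tagging could satisfy rule 3; so word 7 is P.
If word 9 were A, no tagging could satisfy rule 1; so word 9 is R.
If word 2 were P, no tagging could satisfy rule 1; so word 2 is R.
If word 3 were P, no tagging could satisfy rule 1; so word 3 is R.
If word 5 were P, no tagging could satisfy rule 1; so word 5 is R.
If word 4 were P, no tagging could satisfy rule 3; so word 4 is A.
The only consistent sequence is: A R R A R P P A R.
Check: rule 1 satisfied; rule 2 satisfied; rule 3 satisfied; rule 4 satisfied.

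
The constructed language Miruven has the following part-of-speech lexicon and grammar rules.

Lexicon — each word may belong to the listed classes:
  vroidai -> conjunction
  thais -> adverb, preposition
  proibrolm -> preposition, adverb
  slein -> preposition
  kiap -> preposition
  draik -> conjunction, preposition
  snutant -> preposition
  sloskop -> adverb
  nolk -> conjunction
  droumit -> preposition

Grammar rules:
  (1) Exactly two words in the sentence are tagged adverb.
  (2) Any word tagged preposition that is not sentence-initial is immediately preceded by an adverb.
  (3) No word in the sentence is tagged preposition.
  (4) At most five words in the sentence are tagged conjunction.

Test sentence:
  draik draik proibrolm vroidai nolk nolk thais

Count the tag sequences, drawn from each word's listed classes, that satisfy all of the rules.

1

Candidates per position — 1:draik {conjunction,preposition}; 2:draik {conjunction,preposition}; 3:proibrolm {preposition,adverb}; 4:vroidai {conjunction}; 5:nolk {conjunction}; 6:nolk {conjunction}; 7:thais {adverb,preposition}.
There are 16 candidate sequences in total.
The sequences that satisfy every rule: conjunction conjunction adverb conjunction conjunction conjunction adverb.
Count = 1.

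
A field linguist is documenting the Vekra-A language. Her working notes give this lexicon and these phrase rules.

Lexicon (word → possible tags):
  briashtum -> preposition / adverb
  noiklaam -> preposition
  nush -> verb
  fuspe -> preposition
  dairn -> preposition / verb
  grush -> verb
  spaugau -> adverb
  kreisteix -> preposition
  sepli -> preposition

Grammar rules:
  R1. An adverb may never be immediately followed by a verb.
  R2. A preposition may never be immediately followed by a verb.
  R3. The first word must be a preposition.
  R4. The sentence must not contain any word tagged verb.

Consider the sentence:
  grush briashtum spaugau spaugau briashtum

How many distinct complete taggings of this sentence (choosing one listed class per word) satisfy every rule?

0

Candidates per position — 1:grush {verb}; 2:briashtum {preposition,adverb}; 3:spaugau {adverb}; 4:spaugau {adverb}; 5:briashtum {preposition,adverb}.
There are 4 candidate sequences in total.
Rule 3 cannot be satisfied by any choice of tags from the lexicon.
So there is no consistent tagging.
Count = 0.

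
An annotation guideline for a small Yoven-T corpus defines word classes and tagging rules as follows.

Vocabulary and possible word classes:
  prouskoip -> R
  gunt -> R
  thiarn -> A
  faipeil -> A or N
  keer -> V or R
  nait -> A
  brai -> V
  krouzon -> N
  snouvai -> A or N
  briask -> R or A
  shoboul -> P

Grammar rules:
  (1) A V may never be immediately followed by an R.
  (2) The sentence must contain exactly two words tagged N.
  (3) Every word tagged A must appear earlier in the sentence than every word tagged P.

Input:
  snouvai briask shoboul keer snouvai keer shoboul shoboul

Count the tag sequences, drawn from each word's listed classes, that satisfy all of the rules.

Candidates per position — 1:snouvai {A,N}; 2:briask {R,A}; 3:shoboul {P}; 4:keer {V,R}; 5:snouvai {A,N}; 6:keer {V,R}; 7:shoboul {P}; 8:shoboul {P}.
There are 32 candidate sequences in total.
Checking each against the rules leaves 8 sequences.
Count = 8.

8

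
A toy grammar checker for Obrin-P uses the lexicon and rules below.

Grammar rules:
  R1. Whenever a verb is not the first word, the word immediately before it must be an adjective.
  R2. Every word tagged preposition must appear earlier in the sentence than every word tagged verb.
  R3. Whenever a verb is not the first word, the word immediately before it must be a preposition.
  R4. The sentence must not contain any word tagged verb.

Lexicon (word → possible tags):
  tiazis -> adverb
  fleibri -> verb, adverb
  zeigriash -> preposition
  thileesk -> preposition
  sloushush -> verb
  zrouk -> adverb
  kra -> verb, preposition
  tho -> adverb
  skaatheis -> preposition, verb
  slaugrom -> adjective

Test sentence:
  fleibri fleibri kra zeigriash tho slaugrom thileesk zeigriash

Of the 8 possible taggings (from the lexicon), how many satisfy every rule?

Candidates per position — 1:fleibri {verb,adverb}; 2:fleibri {verb,adverb}; 3:kra {verb,preposition}; 4:zeigriash {preposition}; 5:tho {adverb}; 6:slaugrom {adjective}; 7:thileesk {preposition}; 8:zeigriash {preposition}.
There are 8 candidate sequences in total.
The sequences that satisfy every rule: adverb adverb preposition preposition adverb adjective preposition preposition.
Count = 1.

1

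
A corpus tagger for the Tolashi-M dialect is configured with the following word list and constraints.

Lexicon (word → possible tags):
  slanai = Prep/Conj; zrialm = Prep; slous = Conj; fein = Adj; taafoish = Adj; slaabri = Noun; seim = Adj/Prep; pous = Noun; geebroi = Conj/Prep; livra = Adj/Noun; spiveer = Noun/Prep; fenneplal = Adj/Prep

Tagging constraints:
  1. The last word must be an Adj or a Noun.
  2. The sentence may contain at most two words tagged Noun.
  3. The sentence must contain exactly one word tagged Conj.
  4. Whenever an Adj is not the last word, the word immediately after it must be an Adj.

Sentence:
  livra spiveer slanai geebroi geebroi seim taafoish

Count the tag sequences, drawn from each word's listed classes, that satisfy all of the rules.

12

Candidates per position — 1:livra {Adj,Noun}; 2:spiveer {Noun,Prep}; 3:slanai {Prep,Conj}; 4:geebroi {Conj,Prep}; 5:geebroi {Conj,Prep}; 6:seim {Adj,Prep}; 7:taafoish {Adj}.
There are 64 candidate sequences in total.
Checking each against the rules leaves 12 sequences.
Count = 12.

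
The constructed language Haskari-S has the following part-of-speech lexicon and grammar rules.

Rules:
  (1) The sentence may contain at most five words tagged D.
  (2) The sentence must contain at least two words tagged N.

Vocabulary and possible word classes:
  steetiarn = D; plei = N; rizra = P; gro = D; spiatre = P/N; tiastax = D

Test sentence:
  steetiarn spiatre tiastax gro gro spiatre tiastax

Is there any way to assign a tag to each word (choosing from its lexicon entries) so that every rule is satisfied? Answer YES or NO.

YES

Candidates per position — 1:steetiarn {D}; 2:spiatre {P,N}; 3:tiastax {D}; 4:gro {D}; 5:gro {D}; 6:spiatre {P,N}; 7:tiastax {D}.
One satisfying assignment: D N D D D N D.
Verifying each rule — rule 1 ok; rule 2 ok.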